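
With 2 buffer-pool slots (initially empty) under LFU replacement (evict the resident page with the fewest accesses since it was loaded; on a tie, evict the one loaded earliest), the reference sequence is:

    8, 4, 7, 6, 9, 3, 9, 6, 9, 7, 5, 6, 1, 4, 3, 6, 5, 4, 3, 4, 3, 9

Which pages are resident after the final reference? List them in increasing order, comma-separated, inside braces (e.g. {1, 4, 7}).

{3, 9}

8: fault, frames [8]
4: fault, frames [8, 4]
7: fault, evict 8, frames [4, 7]
6: fault, evict 4, frames [7, 6]
9: fault, evict 7, frames [6, 9]
3: fault, evict 6, frames [9, 3]
9: hit
6: fault, evict 3, frames [9, 6]
9: hit
7: fault, evict 6, frames [9, 7]
5: fault, evict 7, frames [9, 5]
6: fault, evict 5, frames [9, 6]
1: fault, evict 6, frames [9, 1]
4: fault, evict 1, frames [9, 4]
3: fault, evict 4, frames [9, 3]
6: fault, evict 3, frames [9, 6]
5: fault, evict 6, frames [9, 5]
4: fault, evict 5, frames [9, 4]
3: fault, evict 4, frames [9, 3]
4: fault, evict 3, frames [9, 4]
3: fault, evict 4, frames [9, 3]
9: hit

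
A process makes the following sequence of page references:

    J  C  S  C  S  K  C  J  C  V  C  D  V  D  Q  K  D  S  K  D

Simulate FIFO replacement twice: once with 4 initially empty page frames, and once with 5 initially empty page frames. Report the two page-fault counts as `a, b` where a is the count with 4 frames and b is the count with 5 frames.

9, 7

4 frames: F F F . . F . . . F . F . . F . . F F . → 9 faults.
5 frames: F F F . . F . . . F . F . . F . . . . . → 7 faults.
7 < 9: adding a frame reduced faults, as is typical.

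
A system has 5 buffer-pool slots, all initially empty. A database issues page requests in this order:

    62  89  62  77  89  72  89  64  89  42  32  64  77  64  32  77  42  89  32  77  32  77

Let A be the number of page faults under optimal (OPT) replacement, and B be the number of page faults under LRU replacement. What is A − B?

Under OPT: F F . F . F . F . F F . . . . . . . . . . . → 7 faults.
Under LRU: F F . F . F . F . F F . F . . . . . . . . . → 8 faults.
A − B = 7 − 8 = -1.

-1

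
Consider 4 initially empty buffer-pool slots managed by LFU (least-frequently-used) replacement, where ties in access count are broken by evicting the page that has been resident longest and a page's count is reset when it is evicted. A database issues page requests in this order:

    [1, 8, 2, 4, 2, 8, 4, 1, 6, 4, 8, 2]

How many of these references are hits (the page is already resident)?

7

1 -> miss, frames [1]
8 -> miss, frames [1, 8]
2 -> miss, frames [1, 8, 2]
4 -> miss, frames [1, 8, 2, 4]
2 -> hit
8 -> hit
4 -> hit
1 -> hit
6 -> miss, evict 1, frames [8, 2, 4, 6]
4 -> hit
8 -> hit
2 -> hit
Hits: 7.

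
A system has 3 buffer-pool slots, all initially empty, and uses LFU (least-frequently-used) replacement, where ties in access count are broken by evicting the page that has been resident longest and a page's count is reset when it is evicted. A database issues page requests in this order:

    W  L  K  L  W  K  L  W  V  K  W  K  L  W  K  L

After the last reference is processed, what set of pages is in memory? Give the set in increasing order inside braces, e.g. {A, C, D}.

W: fault, frames (W)
L: fault, frames (W L)
K: fault, frames (W L K)
L: hit
W: hit
K: hit
L: hit
W: hit
V: fault, evict K, frames (W L V)
K: fault, evict V, frames (W L K)
W: hit
K: hit
L: hit
W: hit
K: hit
L: hit

{K, L, W}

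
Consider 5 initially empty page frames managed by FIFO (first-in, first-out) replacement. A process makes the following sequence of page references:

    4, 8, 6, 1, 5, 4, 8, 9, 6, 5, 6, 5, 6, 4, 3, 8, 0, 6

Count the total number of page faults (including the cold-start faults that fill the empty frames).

11

4 -> miss, frames (4)
8 -> miss, frames (4 8)
6 -> miss, frames (4 8 6)
1 -> miss, frames (4 8 6 1)
5 -> miss, frames (4 8 6 1 5)
4 -> hit
8 -> hit
9 -> miss, evict 4, frames (8 6 1 5 9)
6 -> hit
5 -> hit
6 -> hit
5 -> hit
6 -> hit
4 -> miss, evict 8, frames (6 1 5 9 4)
3 -> miss, evict 6, frames (1 5 9 4 3)
8 -> miss, evict 1, frames (5 9 4 3 8)
0 -> miss, evict 5, frames (9 4 3 8 0)
6 -> miss, evict 9, frames (4 3 8 0 6)
Page faults: 11.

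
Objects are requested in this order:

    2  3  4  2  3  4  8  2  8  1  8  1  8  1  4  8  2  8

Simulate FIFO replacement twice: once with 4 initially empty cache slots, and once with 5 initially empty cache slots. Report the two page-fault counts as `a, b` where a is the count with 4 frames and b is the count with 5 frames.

4 frames: F F F . . . F . . F . . . . . . F . → 6 faults.
5 frames: F F F . . . F . . F . . . . . . . . → 5 faults.
5 < 6: adding a frame reduced faults, as is typical.

6, 5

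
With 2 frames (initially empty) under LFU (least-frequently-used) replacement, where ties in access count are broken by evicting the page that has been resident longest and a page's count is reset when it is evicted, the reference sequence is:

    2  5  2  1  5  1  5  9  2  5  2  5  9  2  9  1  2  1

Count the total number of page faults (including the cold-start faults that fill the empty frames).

10

2 → miss, frames [2]
5 → miss, frames [2, 5]
2 → hit
1 → miss, evict 5, frames [2, 1]
5 → miss, evict 1, frames [2, 5]
1 → miss, evict 5, frames [2, 1]
5 → miss, evict 1, frames [2, 5]
9 → miss, evict 5, frames [2, 9]
2 → hit
5 → miss, evict 9, frames [2, 5]
2 → hit
5 → hit
9 → miss, evict 5, frames [2, 9]
2 → hit
9 → hit
1 → miss, evict 9, frames [2, 1]
2 → hit
1 → hit
Page faults: 10.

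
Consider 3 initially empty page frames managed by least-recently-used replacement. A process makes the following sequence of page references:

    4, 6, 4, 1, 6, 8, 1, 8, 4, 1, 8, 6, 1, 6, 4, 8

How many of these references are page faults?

8

4 -> fault, frames {4}
6 -> fault, frames {4,6}
4 -> hit
1 -> fault, frames {6,4,1}
6 -> hit
8 -> fault, evict 4, frames {1,6,8}
1 -> hit
8 -> hit
4 -> fault, evict 6, frames {1,8,4}
1 -> hit
8 -> hit
6 -> fault, evict 4, frames {1,8,6}
1 -> hit
6 -> hit
4 -> fault, evict 8, frames {1,6,4}
8 -> fault, evict 1, frames {6,4,8}
Page faults: 8.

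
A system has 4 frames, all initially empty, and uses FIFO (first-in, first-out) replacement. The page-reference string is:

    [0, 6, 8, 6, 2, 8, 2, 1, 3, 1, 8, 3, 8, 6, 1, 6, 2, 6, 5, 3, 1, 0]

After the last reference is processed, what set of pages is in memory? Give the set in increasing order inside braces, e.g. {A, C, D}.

{0, 3, 5, 6}

0 → miss, frames (0)
6 → miss, frames (0 6)
8 → miss, frames (0 6 8)
6 → hit
2 → miss, frames (0 6 8 2)
8 → hit
2 → hit
1 → miss, evict 0, frames (6 8 2 1)
3 → miss, evict 6, frames (8 2 1 3)
1 → hit
8 → hit
3 → hit
8 → hit
6 → miss, evict 8, frames (2 1 3 6)
1 → hit
6 → hit
2 → hit
6 → hit
5 → miss, evict 2, frames (1 3 6 5)
3 → hit
1 → hit
0 → miss, evict 1, frames (3 6 5 0)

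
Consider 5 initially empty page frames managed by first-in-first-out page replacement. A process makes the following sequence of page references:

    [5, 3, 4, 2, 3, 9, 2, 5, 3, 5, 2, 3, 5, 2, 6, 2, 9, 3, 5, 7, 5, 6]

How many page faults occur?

8

5: fault, frames {5}
3: fault, frames {5,3}
4: fault, frames {5,3,4}
2: fault, frames {5,3,4,2}
3: hit
9: fault, frames {5,3,4,2,9}
2: hit
5: hit
3: hit
5: hit
2: hit
3: hit
5: hit
2: hit
6: fault, evict 5, frames {3,4,2,9,6}
2: hit
9: hit
3: hit
5: fault, evict 3, frames {4,2,9,6,5}
7: fault, evict 4, frames {2,9,6,5,7}
5: hit
6: hit
Page faults: 8.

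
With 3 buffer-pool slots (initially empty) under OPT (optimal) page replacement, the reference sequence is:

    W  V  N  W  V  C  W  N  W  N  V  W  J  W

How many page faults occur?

6

W: miss, frames {W}
V: miss, frames {W,V}
N: miss, frames {W,V,N}
W: hit
V: hit
C: miss, evict V, frames {W,N,C}
W: hit
N: hit
W: hit
N: hit
V: miss, evict C, frames {W,N,V}
W: hit
J: miss, evict V, frames {W,N,J}
W: hit
Page faults: 6.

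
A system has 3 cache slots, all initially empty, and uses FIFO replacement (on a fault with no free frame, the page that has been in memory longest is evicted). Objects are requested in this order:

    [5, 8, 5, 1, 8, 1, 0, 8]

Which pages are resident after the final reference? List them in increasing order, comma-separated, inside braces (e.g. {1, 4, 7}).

{0, 1, 8}

5: fault, frames (5)
8: fault, frames (5 8)
5: hit
1: fault, frames (5 8 1)
8: hit
1: hit
0: fault, evict 5, frames (8 1 0)
8: hit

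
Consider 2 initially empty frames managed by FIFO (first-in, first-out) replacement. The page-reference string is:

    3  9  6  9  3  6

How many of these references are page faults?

4

3: miss, frames [3]
9: miss, frames [3, 9]
6: miss, evict 3, frames [9, 6]
9: hit
3: miss, evict 9, frames [6, 3]
6: hit
Page faults: 4.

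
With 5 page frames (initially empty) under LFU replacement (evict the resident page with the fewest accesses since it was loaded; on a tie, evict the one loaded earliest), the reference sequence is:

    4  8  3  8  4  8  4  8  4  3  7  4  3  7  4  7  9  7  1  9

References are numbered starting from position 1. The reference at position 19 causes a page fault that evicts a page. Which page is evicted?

pos 1: 4 → miss, frames [4]
pos 2: 8 → miss, frames [4, 8]
pos 3: 3 → miss, frames [4, 8, 3]
pos 4: 8 → hit
pos 5: 4 → hit
pos 6: 8 → hit
pos 7: 4 → hit
pos 8: 8 → hit
pos 9: 4 → hit
pos 10: 3 → hit
pos 11: 7 → miss, frames [4, 8, 3, 7]
pos 12: 4 → hit
pos 13: 3 → hit
pos 14: 7 → hit
pos 15: 4 → hit
pos 16: 7 → hit
pos 17: 9 → miss, frames [4, 8, 3, 7, 9]
pos 18: 7 → hit
pos 19: 1 → miss, evict 9, frames [4, 8, 3, 7, 1]
At position 19, page 9 is evicted.

9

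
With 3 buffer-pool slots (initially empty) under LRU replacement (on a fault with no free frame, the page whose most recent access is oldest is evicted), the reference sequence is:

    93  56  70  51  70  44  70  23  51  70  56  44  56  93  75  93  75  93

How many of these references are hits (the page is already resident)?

7

93 -> miss, frames (93)
56 -> miss, frames (93 56)
70 -> miss, frames (93 56 70)
51 -> miss, evict 93, frames (56 70 51)
70 -> hit
44 -> miss, evict 56, frames (51 70 44)
70 -> hit
23 -> miss, evict 51, frames (44 70 23)
51 -> miss, evict 44, frames (70 23 51)
70 -> hit
56 -> miss, evict 23, frames (51 70 56)
44 -> miss, evict 51, frames (70 56 44)
56 -> hit
93 -> miss, evict 70, frames (44 56 93)
75 -> miss, evict 44, frames (56 93 75)
93 -> hit
75 -> hit
93 -> hit
Hits: 7.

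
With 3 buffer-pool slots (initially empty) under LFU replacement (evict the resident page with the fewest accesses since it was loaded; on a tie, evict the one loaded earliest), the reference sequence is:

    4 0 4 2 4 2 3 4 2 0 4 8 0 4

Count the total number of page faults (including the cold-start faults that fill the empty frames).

7

4: miss, frames {4}
0: miss, frames {4,0}
4: hit
2: miss, frames {4,0,2}
4: hit
2: hit
3: miss, evict 0, frames {4,2,3}
4: hit
2: hit
0: miss, evict 3, frames {4,2,0}
4: hit
8: miss, evict 0, frames {4,2,8}
0: miss, evict 8, frames {4,2,0}
4: hit
Page faults: 7.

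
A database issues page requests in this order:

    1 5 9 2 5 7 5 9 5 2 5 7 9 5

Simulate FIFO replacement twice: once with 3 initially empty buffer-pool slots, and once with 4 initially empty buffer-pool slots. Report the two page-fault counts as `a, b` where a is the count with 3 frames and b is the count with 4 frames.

10, 5

3 frames: F F F F . F F F . F . F . F → 10 faults.
4 frames: F F F F . F . . . . . . . . → 5 faults.
5 < 10: adding a frame reduced faults, as is typical.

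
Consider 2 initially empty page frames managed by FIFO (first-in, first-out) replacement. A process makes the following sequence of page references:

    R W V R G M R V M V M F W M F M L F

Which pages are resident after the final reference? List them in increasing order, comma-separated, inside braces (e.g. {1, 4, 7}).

R -> miss, frames [R]
W -> miss, frames [R, W]
V -> miss, evict R, frames [W, V]
R -> miss, evict W, frames [V, R]
G -> miss, evict V, frames [R, G]
M -> miss, evict R, frames [G, M]
R -> miss, evict G, frames [M, R]
V -> miss, evict M, frames [R, V]
M -> miss, evict R, frames [V, M]
V -> hit
M -> hit
F -> miss, evict V, frames [M, F]
W -> miss, evict M, frames [F, W]
M -> miss, evict F, frames [W, M]
F -> miss, evict W, frames [M, F]
M -> hit
L -> miss, evict M, frames [F, L]
F -> hit

{F, L}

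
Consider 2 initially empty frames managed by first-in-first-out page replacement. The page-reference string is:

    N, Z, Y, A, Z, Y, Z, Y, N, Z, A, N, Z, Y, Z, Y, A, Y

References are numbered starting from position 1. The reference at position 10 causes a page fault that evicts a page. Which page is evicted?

Y

pos 1: N: miss, frames [N]
pos 2: Z: miss, frames [N, Z]
pos 3: Y: miss, evict N, frames [Z, Y]
pos 4: A: miss, evict Z, frames [Y, A]
pos 5: Z: miss, evict Y, frames [A, Z]
pos 6: Y: miss, evict A, frames [Z, Y]
pos 7: Z: hit
pos 8: Y: hit
pos 9: N: miss, evict Z, frames [Y, N]
pos 10: Z: miss, evict Y, frames [N, Z]
At position 10, page Y is evicted.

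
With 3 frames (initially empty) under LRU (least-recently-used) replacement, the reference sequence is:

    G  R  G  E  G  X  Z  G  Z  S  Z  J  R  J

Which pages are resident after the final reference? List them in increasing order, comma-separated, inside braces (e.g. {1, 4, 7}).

G → fault, frames (G)
R → fault, frames (G R)
G → hit
E → fault, frames (R G E)
G → hit
X → fault, evict R, frames (E G X)
Z → fault, evict E, frames (G X Z)
G → hit
Z → hit
S → fault, evict X, frames (G Z S)
Z → hit
J → fault, evict G, frames (S Z J)
R → fault, evict S, frames (Z J R)
J → hit

{J, R, Z}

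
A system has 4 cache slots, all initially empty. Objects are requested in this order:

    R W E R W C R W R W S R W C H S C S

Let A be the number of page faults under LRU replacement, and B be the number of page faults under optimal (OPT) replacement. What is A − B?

1

Under LRU: F F F . . F . . . . F . . . F F . . → 7 faults.
Under OPT: F F F . . F . . . . F . . . F . . . → 6 faults.
A − B = 7 − 6 = 1.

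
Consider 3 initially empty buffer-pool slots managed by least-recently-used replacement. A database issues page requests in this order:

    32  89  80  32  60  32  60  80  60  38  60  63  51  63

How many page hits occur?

7

32 -> fault, frames [32]
89 -> fault, frames [32, 89]
80 -> fault, frames [32, 89, 80]
32 -> hit
60 -> fault, evict 89, frames [80, 32, 60]
32 -> hit
60 -> hit
80 -> hit
60 -> hit
38 -> fault, evict 32, frames [80, 60, 38]
60 -> hit
63 -> fault, evict 80, frames [38, 60, 63]
51 -> fault, evict 38, frames [60, 63, 51]
63 -> hit
Hits: 7.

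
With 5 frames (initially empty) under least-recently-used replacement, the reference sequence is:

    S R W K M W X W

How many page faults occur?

6

S -> fault, frames {S}
R -> fault, frames {S,R}
W -> fault, frames {S,R,W}
K -> fault, frames {S,R,W,K}
M -> fault, frames {S,R,W,K,M}
W -> hit
X -> fault, evict S, frames {R,K,M,W,X}
W -> hit
Page faults: 6.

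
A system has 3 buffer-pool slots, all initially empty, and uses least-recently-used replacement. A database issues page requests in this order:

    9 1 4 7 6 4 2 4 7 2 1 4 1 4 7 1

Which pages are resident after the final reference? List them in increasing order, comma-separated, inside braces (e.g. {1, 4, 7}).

{1, 4, 7}

9 → miss, frames [9]
1 → miss, frames [9, 1]
4 → miss, frames [9, 1, 4]
7 → miss, evict 9, frames [1, 4, 7]
6 → miss, evict 1, frames [4, 7, 6]
4 → hit
2 → miss, evict 7, frames [6, 4, 2]
4 → hit
7 → miss, evict 6, frames [2, 4, 7]
2 → hit
1 → miss, evict 4, frames [7, 2, 1]
4 → miss, evict 7, frames [2, 1, 4]
1 → hit
4 → hit
7 → miss, evict 2, frames [1, 4, 7]
1 → hit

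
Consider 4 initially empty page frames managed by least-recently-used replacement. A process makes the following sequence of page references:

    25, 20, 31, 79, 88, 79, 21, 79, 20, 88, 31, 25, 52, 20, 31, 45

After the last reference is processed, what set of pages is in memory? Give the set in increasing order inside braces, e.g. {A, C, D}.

{20, 31, 45, 52}

25 → fault, frames [25]
20 → fault, frames [25, 20]
31 → fault, frames [25, 20, 31]
79 → fault, frames [25, 20, 31, 79]
88 → fault, evict 25, frames [20, 31, 79, 88]
79 → hit
21 → fault, evict 20, frames [31, 88, 79, 21]
79 → hit
20 → fault, evict 31, frames [88, 21, 79, 20]
88 → hit
31 → fault, evict 21, frames [79, 20, 88, 31]
25 → fault, evict 79, frames [20, 88, 31, 25]
52 → fault, evict 20, frames [88, 31, 25, 52]
20 → fault, evict 88, frames [31, 25, 52, 20]
31 → hit
45 → fault, evict 25, frames [52, 20, 31, 45]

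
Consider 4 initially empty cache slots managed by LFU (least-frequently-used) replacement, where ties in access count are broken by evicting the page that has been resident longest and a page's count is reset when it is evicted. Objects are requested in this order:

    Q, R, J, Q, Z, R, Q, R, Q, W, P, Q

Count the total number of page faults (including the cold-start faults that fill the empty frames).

6

Q → miss, frames {Q}
R → miss, frames {Q,R}
J → miss, frames {Q,R,J}
Q → hit
Z → miss, frames {Q,R,J,Z}
R → hit
Q → hit
R → hit
Q → hit
W → miss, evict J, frames {Q,R,Z,W}
P → miss, evict Z, frames {Q,R,W,P}
Q → hit
Page faults: 6.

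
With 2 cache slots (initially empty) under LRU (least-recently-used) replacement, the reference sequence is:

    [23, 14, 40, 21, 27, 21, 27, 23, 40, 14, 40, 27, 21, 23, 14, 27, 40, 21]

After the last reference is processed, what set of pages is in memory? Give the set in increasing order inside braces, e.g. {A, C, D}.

{21, 40}

23 -> miss, frames {23}
14 -> miss, frames {23,14}
40 -> miss, evict 23, frames {14,40}
21 -> miss, evict 14, frames {40,21}
27 -> miss, evict 40, frames {21,27}
21 -> hit
27 -> hit
23 -> miss, evict 21, frames {27,23}
40 -> miss, evict 27, frames {23,40}
14 -> miss, evict 23, frames {40,14}
40 -> hit
27 -> miss, evict 14, frames {40,27}
21 -> miss, evict 40, frames {27,21}
23 -> miss, evict 27, frames {21,23}
14 -> miss, evict 21, frames {23,14}
27 -> miss, evict 23, frames {14,27}
40 -> miss, evict 14, frames {27,40}
21 -> miss, evict 27, frames {40,21}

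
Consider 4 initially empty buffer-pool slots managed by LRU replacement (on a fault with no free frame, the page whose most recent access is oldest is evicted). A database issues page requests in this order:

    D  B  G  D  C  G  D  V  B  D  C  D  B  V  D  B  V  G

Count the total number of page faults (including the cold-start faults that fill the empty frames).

8

D: fault, frames [D]
B: fault, frames [D, B]
G: fault, frames [D, B, G]
D: hit
C: fault, frames [B, G, D, C]
G: hit
D: hit
V: fault, evict B, frames [C, G, D, V]
B: fault, evict C, frames [G, D, V, B]
D: hit
C: fault, evict G, frames [V, B, D, C]
D: hit
B: hit
V: hit
D: hit
B: hit
V: hit
G: fault, evict C, frames [D, B, V, G]
Page faults: 8.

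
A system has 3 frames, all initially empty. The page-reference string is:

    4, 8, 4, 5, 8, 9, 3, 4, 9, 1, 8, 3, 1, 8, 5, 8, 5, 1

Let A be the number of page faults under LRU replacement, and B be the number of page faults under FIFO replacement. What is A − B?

Under LRU: F F . F . F F F . F F F . . F . . . → 10 faults.
Under FIFO: F F . F . F F F . F F F . . F . . F → 11 faults.
A − B = 10 − 11 = -1.

-1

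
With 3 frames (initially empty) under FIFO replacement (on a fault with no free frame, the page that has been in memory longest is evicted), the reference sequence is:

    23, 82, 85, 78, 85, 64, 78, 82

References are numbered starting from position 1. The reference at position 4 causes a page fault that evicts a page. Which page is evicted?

23

pos 1: 23: miss, frames [23]
pos 2: 82: miss, frames [23, 82]
pos 3: 85: miss, frames [23, 82, 85]
pos 4: 78: miss, evict 23, frames [82, 85, 78]
At position 4, page 23 is evicted.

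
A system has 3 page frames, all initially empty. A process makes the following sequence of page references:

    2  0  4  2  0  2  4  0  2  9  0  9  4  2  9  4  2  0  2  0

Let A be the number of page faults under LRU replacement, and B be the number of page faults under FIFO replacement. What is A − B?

1

Under LRU: F F F . . . . . . F . . F F . . . F . . → 7 faults.
Under FIFO: F F F . . . . . . F . . . F . . . F . . → 6 faults.
A − B = 7 − 6 = 1.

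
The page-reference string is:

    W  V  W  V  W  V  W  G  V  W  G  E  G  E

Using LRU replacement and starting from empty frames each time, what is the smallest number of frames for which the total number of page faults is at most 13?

f=1: 14 faults
f=2: 7 faults
f=3: 4 faults
f=4: 4 faults
Smallest f with faults ≤ 13 is 2.

2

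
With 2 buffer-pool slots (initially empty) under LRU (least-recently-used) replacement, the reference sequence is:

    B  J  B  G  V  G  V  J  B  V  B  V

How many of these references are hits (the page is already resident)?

B → fault, frames [B]
J → fault, frames [B, J]
B → hit
G → fault, evict J, frames [B, G]
V → fault, evict B, frames [G, V]
G → hit
V → hit
J → fault, evict G, frames [V, J]
B → fault, evict V, frames [J, B]
V → fault, evict J, frames [B, V]
B → hit
V → hit
Hits: 5.

5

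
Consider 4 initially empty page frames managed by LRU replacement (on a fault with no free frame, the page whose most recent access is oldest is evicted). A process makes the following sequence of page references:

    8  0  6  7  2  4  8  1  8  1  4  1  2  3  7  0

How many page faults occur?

8: miss, frames (8)
0: miss, frames (8 0)
6: miss, frames (8 0 6)
7: miss, frames (8 0 6 7)
2: miss, evict 8, frames (0 6 7 2)
4: miss, evict 0, frames (6 7 2 4)
8: miss, evict 6, frames (7 2 4 8)
1: miss, evict 7, frames (2 4 8 1)
8: hit
1: hit
4: hit
1: hit
2: hit
3: miss, evict 8, frames (4 1 2 3)
7: miss, evict 4, frames (1 2 3 7)
0: miss, evict 1, frames (2 3 7 0)
Page faults: 11.

11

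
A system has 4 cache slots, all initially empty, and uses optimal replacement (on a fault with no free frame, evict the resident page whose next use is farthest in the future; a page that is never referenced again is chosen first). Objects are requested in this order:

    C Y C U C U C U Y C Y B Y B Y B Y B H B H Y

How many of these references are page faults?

5

C -> miss, frames {C}
Y -> miss, frames {C,Y}
C -> hit
U -> miss, frames {C,Y,U}
C -> hit
U -> hit
C -> hit
U -> hit
Y -> hit
C -> hit
Y -> hit
B -> miss, frames {C,Y,U,B}
Y -> hit
B -> hit
Y -> hit
B -> hit
Y -> hit
B -> hit
H -> miss, evict U, frames {C,Y,B,H}
B -> hit
H -> hit
Y -> hit
Page faults: 5.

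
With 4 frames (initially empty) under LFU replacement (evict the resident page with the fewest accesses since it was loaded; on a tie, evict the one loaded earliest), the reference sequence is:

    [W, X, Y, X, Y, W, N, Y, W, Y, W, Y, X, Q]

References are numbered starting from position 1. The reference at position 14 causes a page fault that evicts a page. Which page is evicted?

pos 1: W → fault, frames {W}
pos 2: X → fault, frames {W,X}
pos 3: Y → fault, frames {W,X,Y}
pos 4: X → hit
pos 5: Y → hit
pos 6: W → hit
pos 7: N → fault, frames {W,X,Y,N}
pos 8: Y → hit
pos 9: W → hit
pos 10: Y → hit
pos 11: W → hit
pos 12: Y → hit
pos 13: X → hit
pos 14: Q → fault, evict N, frames {W,X,Y,Q}
At position 14, page N is evicted.

N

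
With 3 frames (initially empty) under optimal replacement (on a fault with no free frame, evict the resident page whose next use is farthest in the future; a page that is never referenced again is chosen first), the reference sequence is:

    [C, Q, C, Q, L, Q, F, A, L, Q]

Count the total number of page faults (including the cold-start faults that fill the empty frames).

5

C: fault, frames {C}
Q: fault, frames {C,Q}
C: hit
Q: hit
L: fault, frames {C,Q,L}
Q: hit
F: fault, evict C, frames {Q,L,F}
A: fault, evict F, frames {Q,L,A}
L: hit
Q: hit
Page faults: 5.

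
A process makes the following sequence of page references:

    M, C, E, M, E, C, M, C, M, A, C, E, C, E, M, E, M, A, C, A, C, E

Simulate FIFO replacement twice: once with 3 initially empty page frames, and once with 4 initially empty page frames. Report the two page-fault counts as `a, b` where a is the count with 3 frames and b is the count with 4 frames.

3 frames: F F F . . . . . . F . . . . F . . . F . . F → 7 faults.
4 frames: F F F . . . . . . F . . . . . . . . . . . . → 4 faults.
4 < 7: adding a frame reduced faults, as is typical.

7, 4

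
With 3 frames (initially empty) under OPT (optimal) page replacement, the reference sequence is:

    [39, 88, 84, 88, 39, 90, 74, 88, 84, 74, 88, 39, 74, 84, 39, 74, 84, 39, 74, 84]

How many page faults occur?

6

39 → miss, frames (39)
88 → miss, frames (39 88)
84 → miss, frames (39 88 84)
88 → hit
39 → hit
90 → miss, evict 39, frames (88 84 90)
74 → miss, evict 90, frames (88 84 74)
88 → hit
84 → hit
74 → hit
88 → hit
39 → miss, evict 88, frames (84 74 39)
74 → hit
84 → hit
39 → hit
74 → hit
84 → hit
39 → hit
74 → hit
84 → hit
Page faults: 6.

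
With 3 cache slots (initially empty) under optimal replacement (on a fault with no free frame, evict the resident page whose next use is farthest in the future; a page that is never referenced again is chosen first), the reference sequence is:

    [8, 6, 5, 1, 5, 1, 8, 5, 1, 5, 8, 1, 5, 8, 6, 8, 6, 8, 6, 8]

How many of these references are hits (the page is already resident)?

8 → fault, frames [8]
6 → fault, frames [8, 6]
5 → fault, frames [8, 6, 5]
1 → fault, evict 6, frames [8, 5, 1]
5 → hit
1 → hit
8 → hit
5 → hit
1 → hit
5 → hit
8 → hit
1 → hit
5 → hit
8 → hit
6 → fault, evict 1, frames [8, 5, 6]
8 → hit
6 → hit
8 → hit
6 → hit
8 → hit
Hits: 15.

15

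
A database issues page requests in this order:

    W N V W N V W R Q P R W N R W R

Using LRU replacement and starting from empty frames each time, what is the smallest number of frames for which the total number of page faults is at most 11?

3

f=1: 16 faults
f=2: 15 faults
f=3: 8 faults
f=4: 7 faults
f=5: 7 faults
f=6: 6 faults
Smallest f with faults ≤ 11 is 3.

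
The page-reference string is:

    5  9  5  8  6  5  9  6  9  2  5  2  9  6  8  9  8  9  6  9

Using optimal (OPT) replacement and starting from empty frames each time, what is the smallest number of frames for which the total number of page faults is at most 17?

f=1: 20 faults
f=2: 11 faults
f=3: 7 faults
f=4: 6 faults
f=5: 5 faults
Smallest f with faults ≤ 17 is 2.

2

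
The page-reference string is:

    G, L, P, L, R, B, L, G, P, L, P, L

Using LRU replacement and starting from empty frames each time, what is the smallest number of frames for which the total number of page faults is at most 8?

3

f=1: 12 faults
f=2: 9 faults
f=3: 7 faults
f=4: 7 faults
f=5: 5 faults
Smallest f with faults ≤ 8 is 3.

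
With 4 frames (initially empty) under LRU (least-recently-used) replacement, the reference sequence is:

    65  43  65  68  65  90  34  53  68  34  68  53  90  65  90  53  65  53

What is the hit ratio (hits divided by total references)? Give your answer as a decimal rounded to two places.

0.56

65: miss, frames (65)
43: miss, frames (65 43)
65: hit
68: miss, frames (43 65 68)
65: hit
90: miss, frames (43 68 65 90)
34: miss, evict 43, frames (68 65 90 34)
53: miss, evict 68, frames (65 90 34 53)
68: miss, evict 65, frames (90 34 53 68)
34: hit
68: hit
53: hit
90: hit
65: miss, evict 34, frames (68 53 90 65)
90: hit
53: hit
65: hit
53: hit
Hits: 10 of 18 references → 10/18 = 0.5556.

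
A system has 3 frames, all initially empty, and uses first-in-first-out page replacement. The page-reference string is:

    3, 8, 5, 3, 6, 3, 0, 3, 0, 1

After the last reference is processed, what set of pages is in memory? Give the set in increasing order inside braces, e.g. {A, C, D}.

3: fault, frames (3)
8: fault, frames (3 8)
5: fault, frames (3 8 5)
3: hit
6: fault, evict 3, frames (8 5 6)
3: fault, evict 8, frames (5 6 3)
0: fault, evict 5, frames (6 3 0)
3: hit
0: hit
1: fault, evict 6, frames (3 0 1)

{0, 1, 3}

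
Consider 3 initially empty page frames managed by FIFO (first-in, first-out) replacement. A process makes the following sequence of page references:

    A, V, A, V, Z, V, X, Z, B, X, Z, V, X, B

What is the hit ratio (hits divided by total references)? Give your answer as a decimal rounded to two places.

0.57

A: miss, frames [A]
V: miss, frames [A, V]
A: hit
V: hit
Z: miss, frames [A, V, Z]
V: hit
X: miss, evict A, frames [V, Z, X]
Z: hit
B: miss, evict V, frames [Z, X, B]
X: hit
Z: hit
V: miss, evict Z, frames [X, B, V]
X: hit
B: hit
Hits: 8 of 14 references → 8/14 = 0.5714.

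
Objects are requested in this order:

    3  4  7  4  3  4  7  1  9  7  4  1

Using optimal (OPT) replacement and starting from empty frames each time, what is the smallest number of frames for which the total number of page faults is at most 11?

f=1: 12 faults
f=2: 9 faults
f=3: 6 faults
f=4: 5 faults
f=5: 5 faults
Smallest f with faults ≤ 11 is 2.

2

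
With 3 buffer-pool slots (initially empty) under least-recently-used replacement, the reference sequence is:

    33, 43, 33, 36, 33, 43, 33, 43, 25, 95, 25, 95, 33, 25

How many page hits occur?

33 → fault, frames {33}
43 → fault, frames {33,43}
33 → hit
36 → fault, frames {43,33,36}
33 → hit
43 → hit
33 → hit
43 → hit
25 → fault, evict 36, frames {33,43,25}
95 → fault, evict 33, frames {43,25,95}
25 → hit
95 → hit
33 → fault, evict 43, frames {25,95,33}
25 → hit
Hits: 8.

8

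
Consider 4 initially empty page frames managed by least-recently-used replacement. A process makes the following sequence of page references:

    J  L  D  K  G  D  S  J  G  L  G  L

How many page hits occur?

4

J -> fault, frames [J]
L -> fault, frames [J, L]
D -> fault, frames [J, L, D]
K -> fault, frames [J, L, D, K]
G -> fault, evict J, frames [L, D, K, G]
D -> hit
S -> fault, evict L, frames [K, G, D, S]
J -> fault, evict K, frames [G, D, S, J]
G -> hit
L -> fault, evict D, frames [S, J, G, L]
G -> hit
L -> hit
Hits: 4.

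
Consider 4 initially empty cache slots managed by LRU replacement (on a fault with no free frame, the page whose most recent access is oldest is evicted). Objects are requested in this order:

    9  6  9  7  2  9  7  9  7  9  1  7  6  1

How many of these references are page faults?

6

9: miss, frames {9}
6: miss, frames {9,6}
9: hit
7: miss, frames {6,9,7}
2: miss, frames {6,9,7,2}
9: hit
7: hit
9: hit
7: hit
9: hit
1: miss, evict 6, frames {2,7,9,1}
7: hit
6: miss, evict 2, frames {9,1,7,6}
1: hit
Page faults: 6.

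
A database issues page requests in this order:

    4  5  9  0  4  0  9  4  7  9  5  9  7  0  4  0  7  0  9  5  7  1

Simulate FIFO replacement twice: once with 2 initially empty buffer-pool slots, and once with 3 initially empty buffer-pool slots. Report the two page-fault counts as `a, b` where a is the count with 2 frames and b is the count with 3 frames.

18, 14

2 frames: F F F F F . F . F . F F F F F . F F F F F F → 18 faults.
3 frames: F F F F F . . . F F F . . F F . F . F F . F → 14 faults.
14 < 18: adding a frame reduced faults, as is typical.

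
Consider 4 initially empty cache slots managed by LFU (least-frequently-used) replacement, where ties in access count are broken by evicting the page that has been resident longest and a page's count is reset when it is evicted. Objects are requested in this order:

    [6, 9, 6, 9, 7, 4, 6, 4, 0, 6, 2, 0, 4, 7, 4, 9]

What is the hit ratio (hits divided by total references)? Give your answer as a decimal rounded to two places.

0.50

6 → miss, frames (6)
9 → miss, frames (6 9)
6 → hit
9 → hit
7 → miss, frames (6 9 7)
4 → miss, frames (6 9 7 4)
6 → hit
4 → hit
0 → miss, evict 7, frames (6 9 4 0)
6 → hit
2 → miss, evict 0, frames (6 9 4 2)
0 → miss, evict 2, frames (6 9 4 0)
4 → hit
7 → miss, evict 0, frames (6 9 4 7)
4 → hit
9 → hit
Hits: 8 of 16 references → 8/16 = 0.5000.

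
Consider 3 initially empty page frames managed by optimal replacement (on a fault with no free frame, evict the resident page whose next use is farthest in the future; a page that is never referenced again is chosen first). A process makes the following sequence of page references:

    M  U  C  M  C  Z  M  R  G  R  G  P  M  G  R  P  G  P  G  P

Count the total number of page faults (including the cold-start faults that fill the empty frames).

M -> fault, frames (M)
U -> fault, frames (M U)
C -> fault, frames (M U C)
M -> hit
C -> hit
Z -> fault, evict C, frames (M U Z)
M -> hit
R -> fault, evict Z, frames (M U R)
G -> fault, evict U, frames (M R G)
R -> hit
G -> hit
P -> fault, evict R, frames (M G P)
M -> hit
G -> hit
R -> fault, evict M, frames (G P R)
P -> hit
G -> hit
P -> hit
G -> hit
P -> hit
Page faults: 8.

8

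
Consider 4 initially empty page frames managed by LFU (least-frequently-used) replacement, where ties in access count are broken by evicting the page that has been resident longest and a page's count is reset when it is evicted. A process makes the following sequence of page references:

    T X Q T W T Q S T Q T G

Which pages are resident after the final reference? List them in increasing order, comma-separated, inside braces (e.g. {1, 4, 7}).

T -> fault, frames (T)
X -> fault, frames (T X)
Q -> fault, frames (T X Q)
T -> hit
W -> fault, frames (T X Q W)
T -> hit
Q -> hit
S -> fault, evict X, frames (T Q W S)
T -> hit
Q -> hit
T -> hit
G -> fault, evict W, frames (T Q S G)

{G, Q, S, T}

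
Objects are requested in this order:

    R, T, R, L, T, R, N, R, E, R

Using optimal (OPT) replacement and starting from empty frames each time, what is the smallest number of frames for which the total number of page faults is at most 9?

f=1: 10 faults
f=2: 6 faults
f=3: 5 faults
f=4: 5 faults
f=5: 5 faults
Smallest f with faults ≤ 9 is 2.

2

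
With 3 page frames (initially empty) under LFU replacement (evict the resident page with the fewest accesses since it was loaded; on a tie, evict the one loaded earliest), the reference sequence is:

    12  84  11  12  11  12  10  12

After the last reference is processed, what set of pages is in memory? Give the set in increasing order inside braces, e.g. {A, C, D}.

12 → fault, frames {12}
84 → fault, frames {12,84}
11 → fault, frames {12,84,11}
12 → hit
11 → hit
12 → hit
10 → fault, evict 84, frames {12,11,10}
12 → hit

{10, 11, 12}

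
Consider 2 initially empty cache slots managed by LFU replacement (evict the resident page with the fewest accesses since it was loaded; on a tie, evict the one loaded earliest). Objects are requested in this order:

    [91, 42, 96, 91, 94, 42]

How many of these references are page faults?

91 → fault, frames (91)
42 → fault, frames (91 42)
96 → fault, evict 91, frames (42 96)
91 → fault, evict 42, frames (96 91)
94 → fault, evict 96, frames (91 94)
42 → fault, evict 91, frames (94 42)
Page faults: 6.

6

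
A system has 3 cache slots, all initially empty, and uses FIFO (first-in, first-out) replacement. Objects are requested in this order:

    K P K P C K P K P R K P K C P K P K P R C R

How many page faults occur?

K → fault, frames {K}
P → fault, frames {K,P}
K → hit
P → hit
C → fault, frames {K,P,C}
K → hit
P → hit
K → hit
P → hit
R → fault, evict K, frames {P,C,R}
K → fault, evict P, frames {C,R,K}
P → fault, evict C, frames {R,K,P}
K → hit
C → fault, evict R, frames {K,P,C}
P → hit
K → hit
P → hit
K → hit
P → hit
R → fault, evict K, frames {P,C,R}
C → hit
R → hit
Page faults: 8.

8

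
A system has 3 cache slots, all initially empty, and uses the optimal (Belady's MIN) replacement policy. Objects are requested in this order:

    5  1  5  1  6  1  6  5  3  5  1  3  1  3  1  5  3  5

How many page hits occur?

5 -> miss, frames (5)
1 -> miss, frames (5 1)
5 -> hit
1 -> hit
6 -> miss, frames (5 1 6)
1 -> hit
6 -> hit
5 -> hit
3 -> miss, evict 6, frames (5 1 3)
5 -> hit
1 -> hit
3 -> hit
1 -> hit
3 -> hit
1 -> hit
5 -> hit
3 -> hit
5 -> hit
Hits: 14.

14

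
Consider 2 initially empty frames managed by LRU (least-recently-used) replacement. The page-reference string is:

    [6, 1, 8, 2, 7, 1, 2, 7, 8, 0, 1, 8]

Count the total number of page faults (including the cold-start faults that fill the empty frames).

12

6 -> miss, frames {6}
1 -> miss, frames {6,1}
8 -> miss, evict 6, frames {1,8}
2 -> miss, evict 1, frames {8,2}
7 -> miss, evict 8, frames {2,7}
1 -> miss, evict 2, frames {7,1}
2 -> miss, evict 7, frames {1,2}
7 -> miss, evict 1, frames {2,7}
8 -> miss, evict 2, frames {7,8}
0 -> miss, evict 7, frames {8,0}
1 -> miss, evict 8, frames {0,1}
8 -> miss, evict 0, frames {1,8}
Page faults: 12.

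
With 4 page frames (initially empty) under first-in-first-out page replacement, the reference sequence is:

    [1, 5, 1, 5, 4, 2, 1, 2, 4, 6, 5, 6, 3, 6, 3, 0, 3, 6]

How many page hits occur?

1 -> fault, frames {1}
5 -> fault, frames {1,5}
1 -> hit
5 -> hit
4 -> fault, frames {1,5,4}
2 -> fault, frames {1,5,4,2}
1 -> hit
2 -> hit
4 -> hit
6 -> fault, evict 1, frames {5,4,2,6}
5 -> hit
6 -> hit
3 -> fault, evict 5, frames {4,2,6,3}
6 -> hit
3 -> hit
0 -> fault, evict 4, frames {2,6,3,0}
3 -> hit
6 -> hit
Hits: 11.

11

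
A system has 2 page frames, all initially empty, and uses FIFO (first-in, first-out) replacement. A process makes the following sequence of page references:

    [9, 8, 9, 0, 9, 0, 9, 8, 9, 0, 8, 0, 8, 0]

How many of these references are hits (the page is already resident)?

8

9 -> miss, frames (9)
8 -> miss, frames (9 8)
9 -> hit
0 -> miss, evict 9, frames (8 0)
9 -> miss, evict 8, frames (0 9)
0 -> hit
9 -> hit
8 -> miss, evict 0, frames (9 8)
9 -> hit
0 -> miss, evict 9, frames (8 0)
8 -> hit
0 -> hit
8 -> hit
0 -> hit
Hits: 8.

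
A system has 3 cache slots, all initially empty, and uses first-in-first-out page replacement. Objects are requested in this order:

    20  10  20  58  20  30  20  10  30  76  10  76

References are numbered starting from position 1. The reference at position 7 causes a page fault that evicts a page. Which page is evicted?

pos 1: 20 -> fault, frames [20]
pos 2: 10 -> fault, frames [20, 10]
pos 3: 20 -> hit
pos 4: 58 -> fault, frames [20, 10, 58]
pos 5: 20 -> hit
pos 6: 30 -> fault, evict 20, frames [10, 58, 30]
pos 7: 20 -> fault, evict 10, frames [58, 30, 20]
At position 7, page 10 is evicted.

10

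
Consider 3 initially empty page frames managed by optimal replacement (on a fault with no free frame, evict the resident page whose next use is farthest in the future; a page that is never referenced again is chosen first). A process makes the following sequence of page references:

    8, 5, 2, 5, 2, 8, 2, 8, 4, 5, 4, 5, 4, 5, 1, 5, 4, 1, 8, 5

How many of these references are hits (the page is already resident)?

8: miss, frames {8}
5: miss, frames {8,5}
2: miss, frames {8,5,2}
5: hit
2: hit
8: hit
2: hit
8: hit
4: miss, evict 2, frames {8,5,4}
5: hit
4: hit
5: hit
4: hit
5: hit
1: miss, evict 8, frames {5,4,1}
5: hit
4: hit
1: hit
8: miss, evict 1, frames {5,4,8}
5: hit
Hits: 14.

14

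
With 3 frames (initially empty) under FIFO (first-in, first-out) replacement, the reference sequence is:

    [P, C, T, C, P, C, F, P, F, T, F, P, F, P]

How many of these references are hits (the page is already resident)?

P: fault, frames [P]
C: fault, frames [P, C]
T: fault, frames [P, C, T]
C: hit
P: hit
C: hit
F: fault, evict P, frames [C, T, F]
P: fault, evict C, frames [T, F, P]
F: hit
T: hit
F: hit
P: hit
F: hit
P: hit
Hits: 9.

9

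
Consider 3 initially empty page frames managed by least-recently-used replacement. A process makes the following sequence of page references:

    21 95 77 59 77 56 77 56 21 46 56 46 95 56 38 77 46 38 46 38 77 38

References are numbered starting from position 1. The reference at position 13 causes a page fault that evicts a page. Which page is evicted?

pos 1: 21 -> fault, frames (21)
pos 2: 95 -> fault, frames (21 95)
pos 3: 77 -> fault, frames (21 95 77)
pos 4: 59 -> fault, evict 21, frames (95 77 59)
pos 5: 77 -> hit
pos 6: 56 -> fault, evict 95, frames (59 77 56)
pos 7: 77 -> hit
pos 8: 56 -> hit
pos 9: 21 -> fault, evict 59, frames (77 56 21)
pos 10: 46 -> fault, evict 77, frames (56 21 46)
pos 11: 56 -> hit
pos 12: 46 -> hit
pos 13: 95 -> fault, evict 21, frames (56 46 95)
At position 13, page 21 is evicted.

21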